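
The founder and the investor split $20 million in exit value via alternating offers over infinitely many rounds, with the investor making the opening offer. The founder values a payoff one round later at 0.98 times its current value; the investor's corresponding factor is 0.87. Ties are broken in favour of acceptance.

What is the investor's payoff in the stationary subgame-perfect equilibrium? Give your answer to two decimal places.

In a stationary SPE each proposer offers the other exactly their discounted continuation value.
If the investor keeps x when proposing and the founder keeps y when proposing, then x = 20 − 0.98y and y = 20 − 0.87x.
Solving: x = 20(1 − 0.98) / (1 − 0.87·0.98) = 0.4 / 0.1474 ≈ 2.7137.
The founder gets 20 − 2.7137 ≈ 17.2863.

2.71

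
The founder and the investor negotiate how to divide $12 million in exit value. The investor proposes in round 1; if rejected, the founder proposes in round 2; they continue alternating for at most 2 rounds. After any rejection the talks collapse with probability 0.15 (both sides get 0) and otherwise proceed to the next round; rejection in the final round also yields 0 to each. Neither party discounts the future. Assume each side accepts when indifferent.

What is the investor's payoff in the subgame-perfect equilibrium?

By backward induction:
Round 2 (the founder proposes): the investor will accept anything ≥ 0, so the founder offers 0 and keeps 12.
Round 1 (the investor proposes): rejecting gives the founder an expected 0.85 × 12 = 10.2; the investor offers that and keeps 1.8.

1.8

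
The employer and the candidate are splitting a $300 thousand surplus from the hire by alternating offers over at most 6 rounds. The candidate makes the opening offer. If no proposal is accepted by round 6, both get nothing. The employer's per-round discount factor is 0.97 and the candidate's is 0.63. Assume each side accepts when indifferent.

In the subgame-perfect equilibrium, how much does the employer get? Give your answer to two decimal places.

By backward induction:
Round 6 (the employer proposes): the candidate will accept anything ≥ 0, so the employer offers 0 and keeps 300.
Round 5 (the candidate proposes): the employer can get 300 next round, worth 0.97 × 300 = 291 now; the candidate offers that and keeps 9.
Round 4 (the employer proposes): the candidate can get 9 next round, worth 0.63 × 9 = 5.67 now. The employer offers 5.67 and keeps 300 − 5.67 = 294.33.
Round 3 (the candidate proposes): the employer can get 294.33 next round, worth 0.97 × 294.33 = 285.5001 now, so the candidate offers 285.5001, keeping 14.4999.
Round 2 (the employer proposes): the candidate can get 14.4999 next round, worth 0.63 × 14.4999 = 9.134937 now. The employer offers 9.134937 and keeps 300 − 9.134937 = 290.865063.
Round 1 (the candidate proposes): the employer can get 290.865063 next round, worth 0.97 × 290.865063 = 282.13911111 now; the candidate offers that and keeps 17.86088889.

282.14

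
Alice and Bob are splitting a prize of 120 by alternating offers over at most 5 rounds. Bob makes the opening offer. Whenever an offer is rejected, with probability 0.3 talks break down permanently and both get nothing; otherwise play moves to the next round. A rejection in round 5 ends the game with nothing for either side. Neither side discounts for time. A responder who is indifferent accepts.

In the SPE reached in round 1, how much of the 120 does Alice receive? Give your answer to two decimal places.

37.55

Round 5 (Bob proposes): rejection yields 0 for Alice; Bob offers 0 and keeps 120.
Round 4 (Alice proposes): rejecting gives Bob an expected 0.7 × 120 = 84, so Alice offers 84, keeping 36.
Round 3 (Bob proposes): rejecting gives Alice an expected 0.7 × 36 = 25.2; Bob offers that and keeps 94.8.
Round 2 (Alice proposes): rejecting gives Bob an expected 0.7 × 94.8 = 66.36. Alice offers 66.36 and keeps 120 − 66.36 = 53.64.
Round 1 (Bob proposes): rejecting gives Alice an expected 0.7 × 53.64 = 37.548, so Bob offers 37.548, keeping 82.452.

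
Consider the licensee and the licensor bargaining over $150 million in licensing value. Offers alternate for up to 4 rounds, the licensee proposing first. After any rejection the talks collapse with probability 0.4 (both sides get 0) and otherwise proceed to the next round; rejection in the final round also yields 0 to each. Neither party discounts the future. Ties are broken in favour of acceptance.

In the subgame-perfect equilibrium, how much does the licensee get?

81.6

Round 4 (the licensor proposes): the licensee will accept anything ≥ 0, so the licensor offers 0 and keeps 150.
Round 3 (the licensee proposes): rejecting gives the licensor an expected 0.6 × 150 = 90; the licensee offers that and keeps 60.
Round 2 (the licensor proposes): rejecting gives the licensee an expected 0.6 × 60 = 36, so the licensor offers 36, keeping 114.
Round 1 (the licensee proposes): rejecting gives the licensor an expected 0.6 × 114 = 68.4; the licensee offers that and keeps 81.6.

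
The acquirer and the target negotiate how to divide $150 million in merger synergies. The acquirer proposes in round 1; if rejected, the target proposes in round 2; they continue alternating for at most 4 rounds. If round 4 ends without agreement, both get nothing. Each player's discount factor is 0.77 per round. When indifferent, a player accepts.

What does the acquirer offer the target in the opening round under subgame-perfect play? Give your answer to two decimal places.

95.04

Round 4 (the target proposes): rejection yields 0 for the acquirer; the target offers 0 and keeps 150.
Round 3 (the acquirer proposes): the target can get 150 next round, worth 0.77 × 150 = 115.5 now, so the acquirer offers 115.5, keeping 34.5.
Round 2 (the target proposes): the acquirer can get 34.5 next round, worth 0.77 × 34.5 = 26.565 now. The target offers 26.565 and keeps 150 − 26.565 = 123.435.
Round 1 (the acquirer proposes): the target can get 123.435 next round, worth 0.77 × 123.435 = 95.04495 now. The acquirer offers 95.04495 and keeps 150 − 95.04495 = 54.95505.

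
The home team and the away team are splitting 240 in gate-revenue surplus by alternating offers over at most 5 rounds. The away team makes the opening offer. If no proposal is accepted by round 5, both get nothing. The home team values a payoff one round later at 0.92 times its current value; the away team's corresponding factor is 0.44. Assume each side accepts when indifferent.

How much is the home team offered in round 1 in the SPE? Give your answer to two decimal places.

Round 5 (the away team proposes): rejection yields 0 for the home team; the away team offers 0 and keeps 240.
Round 4 (the home team proposes): the away team can get 240 next round, worth 0.44 × 240 = 105.6 now, so the home team offers 105.6, keeping 134.4.
Round 3 (the away team proposes): the home team can get 134.4 next round, worth 0.92 × 134.4 = 123.648 now. The away team offers 123.648 and keeps 240 − 123.648 = 116.352.
Round 2 (the home team proposes): the away team can get 116.352 next round, worth 0.44 × 116.352 = 51.19488 now. The home team offers 51.19488 and keeps 240 − 51.19488 = 188.80512.
Round 1 (the away team proposes): the home team can get 188.80512 next round, worth 0.92 × 188.80512 = 173.7007104 now; the away team offers that and keeps 66.2992896.

173.70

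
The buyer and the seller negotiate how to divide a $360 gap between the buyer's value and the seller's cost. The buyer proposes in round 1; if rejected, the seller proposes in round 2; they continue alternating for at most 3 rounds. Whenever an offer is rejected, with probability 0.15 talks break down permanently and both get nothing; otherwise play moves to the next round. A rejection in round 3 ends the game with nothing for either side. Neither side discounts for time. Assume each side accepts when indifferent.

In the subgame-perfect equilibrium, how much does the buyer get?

314.1

Round 3 (the buyer proposes): the seller will accept anything ≥ 0, so the buyer offers 0 and keeps 360.
Round 2 (the seller proposes): rejecting gives the buyer an expected 0.85 × 360 = 306; the seller offers that and keeps 54.
Round 1 (the buyer proposes): rejecting gives the seller an expected 0.85 × 54 = 45.9; the buyer offers that and keeps 314.1.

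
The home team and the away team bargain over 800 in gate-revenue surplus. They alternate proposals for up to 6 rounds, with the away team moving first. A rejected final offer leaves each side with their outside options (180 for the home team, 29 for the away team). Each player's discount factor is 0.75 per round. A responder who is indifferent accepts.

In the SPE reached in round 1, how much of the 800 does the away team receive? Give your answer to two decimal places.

Round 6 (the home team proposes): the away team gets 29 if talks fail, so the home team offers 29 and keeps 771.
Round 5 (the away team proposes): the home team can get 771 next round, worth 0.75 × 771 = 578.25 now; the away team offers that and keeps 221.75.
Round 4 (the home team proposes): the away team can get 221.75 next round, worth 0.75 × 221.75 = 166.3125 now; the home team offers that and keeps 633.6875.
Round 3 (the away team proposes): the home team can get 633.6875 next round, worth 0.75 × 633.6875 = 475.265625 now. The away team offers 475.265625 and keeps 800 − 475.265625 = 324.734375.
Round 2 (the home team proposes): the away team can get 324.734375 next round, worth 0.75 × 324.734375 = 243.55078125 now; the home team offers that and keeps 556.44921875.
Round 1 (the away team proposes): the home team can get 556.44921875 next round, worth 0.75 × 556.44921875 = 417.3369140625 now, so the away team offers 417.3369140625, keeping 382.6630859375.

382.66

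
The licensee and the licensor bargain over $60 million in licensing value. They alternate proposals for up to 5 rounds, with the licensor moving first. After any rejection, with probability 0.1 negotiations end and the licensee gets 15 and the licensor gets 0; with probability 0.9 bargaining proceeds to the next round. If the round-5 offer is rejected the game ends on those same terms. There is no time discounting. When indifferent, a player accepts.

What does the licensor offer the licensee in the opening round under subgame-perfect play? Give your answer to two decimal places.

Round 5 (the licensor proposes): the licensee gets 15 if talks fail, so the licensor offers 15 and keeps 45.
Round 4 (the licensee proposes): rejecting gives the licensor an expected 0.9 × 45 = 40.5. The licensee offers 40.5 and keeps 60 − 40.5 = 19.5.
Round 3 (the licensor proposes): rejecting gives the licensee an expected 0.9 × 19.5 + 0.1 × 15 = 19.05, so the licensor offers 19.05, keeping 40.95.
Round 2 (the licensee proposes): rejecting gives the licensor an expected 0.9 × 40.95 = 36.855. The licensee offers 36.855 and keeps 60 − 36.855 = 23.145.
Round 1 (the licensor proposes): rejecting gives the licensee an expected 0.9 × 23.145 + 0.1 × 15 = 22.3305, so the licensor offers 22.3305, keeping 37.6695.

22.33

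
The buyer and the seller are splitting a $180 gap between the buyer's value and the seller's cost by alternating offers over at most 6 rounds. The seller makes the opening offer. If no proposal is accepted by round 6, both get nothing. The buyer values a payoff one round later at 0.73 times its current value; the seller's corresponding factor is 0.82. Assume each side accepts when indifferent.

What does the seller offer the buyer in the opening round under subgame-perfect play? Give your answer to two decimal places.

84.89

By backward induction:
Round 6 (the buyer proposes): rejection yields 0 for the seller; the buyer offers 0 and keeps 180.
Round 5 (the seller proposes): the buyer can get 180 next round, worth 0.73 × 180 = 131.4 now. The seller offers 131.4 and keeps 180 − 131.4 = 48.6.
Round 4 (the buyer proposes): the seller can get 48.6 next round, worth 0.82 × 48.6 = 39.852 now. The buyer offers 39.852 and keeps 180 − 39.852 = 140.148.
Round 3 (the seller proposes): the buyer can get 140.148 next round, worth 0.73 × 140.148 = 102.30804 now. The seller offers 102.30804 and keeps 180 − 102.30804 = 77.69196.
Round 2 (the buyer proposes): the seller can get 77.69196 next round, worth 0.82 × 77.69196 = 63.7074072 now; the buyer offers that and keeps 116.2925928.
Round 1 (the seller proposes): the buyer can get 116.2925928 next round, worth 0.73 × 116.2925928 = 84.893592744 now. The seller offers 84.893592744 and keeps 180 − 84.893592744 = 95.106407256.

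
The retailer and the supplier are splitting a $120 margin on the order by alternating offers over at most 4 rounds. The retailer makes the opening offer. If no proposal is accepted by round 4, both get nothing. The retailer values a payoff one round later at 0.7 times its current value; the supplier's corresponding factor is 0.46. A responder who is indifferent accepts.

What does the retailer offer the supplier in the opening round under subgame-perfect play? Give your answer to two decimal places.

34.33

Work backward from the last round.
Round 4 (the supplier proposes): the retailer will accept anything ≥ 0, so the supplier offers 0 and keeps 120.
Round 3 (the retailer proposes): the supplier can get 120 next round, worth 0.46 × 120 = 55.2 now. The retailer offers 55.2 and keeps 120 − 55.2 = 64.8.
Round 2 (the supplier proposes): the retailer can get 64.8 next round, worth 0.7 × 64.8 = 45.36 now, so the supplier offers 45.36, keeping 74.64.
Round 1 (the retailer proposes): the supplier can get 74.64 next round, worth 0.46 × 74.64 = 34.3344 now; the retailer offers that and keeps 85.6656.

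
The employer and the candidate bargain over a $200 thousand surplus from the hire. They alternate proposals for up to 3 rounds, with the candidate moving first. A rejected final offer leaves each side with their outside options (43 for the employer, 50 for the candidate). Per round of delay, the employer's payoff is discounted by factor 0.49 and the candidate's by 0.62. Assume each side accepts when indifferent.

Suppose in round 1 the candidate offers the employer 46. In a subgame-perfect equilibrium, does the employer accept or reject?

Work out the employer's continuation value if the offer is rejected.
Round 3 (the candidate proposes): the employer gets 43 if talks fail, so the candidate offers 43 and keeps 157.
Round 2 (the employer proposes): the candidate can get 157 next round, worth 0.62 × 157 = 97.34 now. The employer offers 97.34 and keeps 200 − 97.34 = 102.66.
So by rejecting in round 1, the employer gets 102.66 next round, worth 0.49 × 102.66 = 50.3034 now.
Offer 46 < 50.3034, so the employer rejects.

Reject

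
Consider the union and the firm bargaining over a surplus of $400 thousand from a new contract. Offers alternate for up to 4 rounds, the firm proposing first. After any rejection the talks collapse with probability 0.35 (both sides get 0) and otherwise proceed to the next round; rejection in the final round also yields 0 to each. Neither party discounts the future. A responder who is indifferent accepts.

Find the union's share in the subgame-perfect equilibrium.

Round 4 (the union proposes): rejection yields 0 for the firm; the union offers 0 and keeps 400.
Round 3 (the firm proposes): rejecting gives the union an expected 0.65 × 400 = 260, so the firm offers 260, keeping 140.
Round 2 (the union proposes): rejecting gives the firm an expected 0.65 × 140 = 91; the union offers that and keeps 309.
Round 1 (the firm proposes): rejecting gives the union an expected 0.65 × 309 = 200.85; the firm offers that and keeps 199.15.

200.85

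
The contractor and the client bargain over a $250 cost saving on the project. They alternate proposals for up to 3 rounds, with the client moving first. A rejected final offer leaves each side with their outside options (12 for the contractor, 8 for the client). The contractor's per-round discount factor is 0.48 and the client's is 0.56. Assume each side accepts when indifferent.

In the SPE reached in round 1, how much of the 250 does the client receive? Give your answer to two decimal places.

Round 3 (the client proposes): the contractor gets 12 if talks fail, so the client offers 12 and keeps 238.
Round 2 (the contractor proposes): the client can get 238 next round, worth 0.56 × 238 = 133.28 now. The contractor offers 133.28 and keeps 250 − 133.28 = 116.72.
Round 1 (the client proposes): the contractor can get 116.72 next round, worth 0.48 × 116.72 = 56.0256 now. The client offers 56.0256 and keeps 250 − 56.0256 = 193.9744.

193.97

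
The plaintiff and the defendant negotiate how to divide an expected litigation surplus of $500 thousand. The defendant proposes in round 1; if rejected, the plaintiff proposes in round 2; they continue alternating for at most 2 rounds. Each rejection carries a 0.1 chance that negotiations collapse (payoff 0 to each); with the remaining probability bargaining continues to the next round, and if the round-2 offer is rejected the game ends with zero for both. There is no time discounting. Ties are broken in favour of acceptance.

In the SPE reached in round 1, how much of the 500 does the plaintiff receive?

By backward induction:
Round 2 (the plaintiff proposes): the defendant will accept anything ≥ 0, so the plaintiff offers 0 and keeps 500.
Round 1 (the defendant proposes): rejecting gives the plaintiff an expected 0.9 × 500 = 450; the defendant offers that and keeps 50.

450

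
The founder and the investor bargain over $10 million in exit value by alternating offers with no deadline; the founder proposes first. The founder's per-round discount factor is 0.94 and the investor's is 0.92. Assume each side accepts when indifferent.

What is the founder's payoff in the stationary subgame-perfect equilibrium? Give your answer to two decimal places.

5.92

Let x be the founder's share when the founder proposes and y be the investor's share when the investor proposes.
The investor accepts iff offered ≥ 0.92·y, so x = 10 − 0.92y. Symmetrically y = 10 − 0.94x.
Substituting: x = 10 − 0.92(10 − 0.94x), giving x(1 − 0.94·0.92) = 10(1 − 0.92).
So x = 10 × 0.08 / 0.1352 ≈ 5.9172, and the investor receives 10 − x ≈ 4.0828.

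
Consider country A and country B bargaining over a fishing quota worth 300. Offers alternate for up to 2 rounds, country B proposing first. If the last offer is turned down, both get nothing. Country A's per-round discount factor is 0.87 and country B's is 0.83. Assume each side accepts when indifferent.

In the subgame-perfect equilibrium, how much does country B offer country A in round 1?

Round 2 (country A proposes): country B will accept anything ≥ 0, so country A offers 0 and keeps 300.
Round 1 (country B proposes): country A can get 300 next round, worth 0.87 × 300 = 261 now; country B offers that and keeps 39.

261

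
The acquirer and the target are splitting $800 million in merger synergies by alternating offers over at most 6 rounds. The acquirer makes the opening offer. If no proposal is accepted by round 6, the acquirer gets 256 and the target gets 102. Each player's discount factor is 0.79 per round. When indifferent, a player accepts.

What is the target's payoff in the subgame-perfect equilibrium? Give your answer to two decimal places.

382.94

Round 6 (the target proposes): the acquirer gets 256 if talks fail, so the target offers 256 and keeps 544.
Round 5 (the acquirer proposes): the target can get 544 next round, worth 0.79 × 544 = 429.76 now; the acquirer offers that and keeps 370.24.
Round 4 (the target proposes): the acquirer can get 370.24 next round, worth 0.79 × 370.24 = 292.4896 now, so the target offers 292.4896, keeping 507.5104.
Round 3 (the acquirer proposes): the target can get 507.5104 next round, worth 0.79 × 507.5104 = 400.933216 now, so the acquirer offers 400.933216, keeping 399.066784.
Round 2 (the target proposes): the acquirer can get 399.066784 next round, worth 0.79 × 399.066784 = 315.26275936 now, so the target offers 315.26275936, keeping 484.73724064.
Round 1 (the acquirer proposes): the target can get 484.73724064 next round, worth 0.79 × 484.73724064 = 382.9424201056 now, so the acquirer offers 382.9424201056, keeping 417.0575798944.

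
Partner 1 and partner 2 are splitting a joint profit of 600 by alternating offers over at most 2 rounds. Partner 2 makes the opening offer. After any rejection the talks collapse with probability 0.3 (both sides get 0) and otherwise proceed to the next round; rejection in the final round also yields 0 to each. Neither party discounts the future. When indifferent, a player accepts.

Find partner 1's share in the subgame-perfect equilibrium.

420

By backward induction:
Round 2 (partner 1 proposes): rejection yields 0 for partner 2; partner 1 offers 0 and keeps 600.
Round 1 (partner 2 proposes): rejecting gives partner 1 an expected 0.7 × 600 = 420; partner 2 offers that and keeps 180.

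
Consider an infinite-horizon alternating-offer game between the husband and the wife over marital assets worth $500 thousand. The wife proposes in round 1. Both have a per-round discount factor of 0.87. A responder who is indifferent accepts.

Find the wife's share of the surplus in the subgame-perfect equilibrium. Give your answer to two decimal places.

267.38

In a stationary SPE each proposer offers the other exactly their discounted continuation value.
If the wife keeps x when proposing and the husband keeps y when proposing, then x = 500 − 0.87y and y = 500 − 0.87x.
Solving: x = 500(1 − 0.87) / (1 − 0.87·0.87) = 65 / 0.2431 ≈ 267.3797.
The husband gets 500 − 267.3797 ≈ 232.6203.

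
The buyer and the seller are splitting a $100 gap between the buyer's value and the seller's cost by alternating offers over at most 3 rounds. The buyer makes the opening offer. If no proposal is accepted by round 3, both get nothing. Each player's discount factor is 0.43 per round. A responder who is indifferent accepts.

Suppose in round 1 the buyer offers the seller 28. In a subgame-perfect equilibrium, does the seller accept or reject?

Accept

Work out the seller's continuation value if the offer is rejected.
Round 3 (the buyer proposes): the seller will accept anything ≥ 0, so the buyer offers 0 and keeps 100.
Round 2 (the seller proposes): the buyer can get 100 next round, worth 0.43 × 100 = 43 now, so the seller offers 43, keeping 57.
So by rejecting in round 1, the seller gets 57 next round, worth 0.43 × 57 = 24.51 now.
Offer 28 ≥ 24.51, so the seller accepts.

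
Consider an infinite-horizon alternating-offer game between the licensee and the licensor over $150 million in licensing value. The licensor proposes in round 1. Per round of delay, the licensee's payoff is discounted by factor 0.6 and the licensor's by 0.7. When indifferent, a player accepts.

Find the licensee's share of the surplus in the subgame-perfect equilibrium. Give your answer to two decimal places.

When the licensor proposes, the licensee accepts any offer worth at least 0.6 times what the licensee would get by proposing next round; and vice versa.
This gives x = 150 − 0.6y and y = 150 − 0.7x, where x and y are each side's share when it proposes.
Hence (1 − 0.6·0.7)x = 150(1 − 0.6), i.e. 0.58·x = 60.
x ≈ 103.4483; the licensee's share is 150 − x ≈ 46.5517.

46.55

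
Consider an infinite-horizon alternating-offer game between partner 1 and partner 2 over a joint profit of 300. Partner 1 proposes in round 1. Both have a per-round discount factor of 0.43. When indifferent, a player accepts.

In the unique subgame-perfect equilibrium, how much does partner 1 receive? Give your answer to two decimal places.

When partner 1 proposes, partner 2 accepts any offer worth at least 0.43 times what partner 2 would get by proposing next round; and vice versa.
This gives x = 300 − 0.43y and y = 300 − 0.43x, where x and y are each side's share when it proposes.
Hence (1 − 0.43·0.43)x = 300(1 − 0.43), i.e. 0.8151·x = 171.
x ≈ 209.7902; partner 2's share is 300 − x ≈ 90.2098.

209.79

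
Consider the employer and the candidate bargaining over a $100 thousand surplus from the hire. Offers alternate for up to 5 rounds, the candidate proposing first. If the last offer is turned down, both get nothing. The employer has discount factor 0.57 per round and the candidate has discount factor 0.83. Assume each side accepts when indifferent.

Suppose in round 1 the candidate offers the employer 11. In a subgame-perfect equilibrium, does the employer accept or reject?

Reject

Round 5 (the candidate proposes): rejection yields 0 for the employer; the candidate offers 0 and keeps 100.
Round 4 (the employer proposes): the candidate can get 100 next round, worth 0.83 × 100 = 83 now, so the employer offers 83, keeping 17.
Round 3 (the candidate proposes): the employer can get 17 next round, worth 0.57 × 17 = 9.69 now. The candidate offers 9.69 and keeps 100 − 9.69 = 90.31.
Round 2 (the employer proposes): the candidate can get 90.31 next round, worth 0.83 × 90.31 = 74.9573 now. The employer offers 74.9573 and keeps 100 − 74.9573 = 25.0427.
So by rejecting in round 1, the employer gets 25.0427 next round, worth 0.57 × 25.0427 = 14.274339 now.
Offer 11 < 14.274339, so the employer rejects.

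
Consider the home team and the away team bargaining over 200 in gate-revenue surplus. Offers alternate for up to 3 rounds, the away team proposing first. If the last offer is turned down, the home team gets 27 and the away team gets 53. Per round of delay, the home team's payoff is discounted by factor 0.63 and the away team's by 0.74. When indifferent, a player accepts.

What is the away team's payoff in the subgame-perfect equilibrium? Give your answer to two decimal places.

Round 3 (the away team proposes): the home team gets 27 if talks fail, so the away team offers 27 and keeps 173.
Round 2 (the home team proposes): the away team can get 173 next round, worth 0.74 × 173 = 128.02 now. The home team offers 128.02 and keeps 200 − 128.02 = 71.98.
Round 1 (the away team proposes): the home team can get 71.98 next round, worth 0.63 × 71.98 = 45.3474 now; the away team offers that and keeps 154.6526.

154.65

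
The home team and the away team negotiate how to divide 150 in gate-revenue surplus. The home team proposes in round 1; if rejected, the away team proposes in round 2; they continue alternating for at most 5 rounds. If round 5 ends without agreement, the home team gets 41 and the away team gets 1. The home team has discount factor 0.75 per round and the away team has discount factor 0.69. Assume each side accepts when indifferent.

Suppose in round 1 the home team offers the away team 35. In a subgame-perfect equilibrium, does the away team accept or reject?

Reject

Round 5 (the home team proposes): the away team gets 1 if talks fail, so the home team offers 1 and keeps 149.
Round 4 (the away team proposes): the home team can get 149 next round, worth 0.75 × 149 = 111.75 now. The away team offers 111.75 and keeps 150 − 111.75 = 38.25.
Round 3 (the home team proposes): the away team can get 38.25 next round, worth 0.69 × 38.25 = 26.3925 now, so the home team offers 26.3925, keeping 123.6075.
Round 2 (the away team proposes): the home team can get 123.6075 next round, worth 0.75 × 123.6075 = 92.705625 now, so the away team offers 92.705625, keeping 57.294375.
So by rejecting in round 1, the away team gets 57.294375 next round, worth 0.69 × 57.294375 = 39.53311875 now.
Offer 35 < 39.53311875, so the away team rejects.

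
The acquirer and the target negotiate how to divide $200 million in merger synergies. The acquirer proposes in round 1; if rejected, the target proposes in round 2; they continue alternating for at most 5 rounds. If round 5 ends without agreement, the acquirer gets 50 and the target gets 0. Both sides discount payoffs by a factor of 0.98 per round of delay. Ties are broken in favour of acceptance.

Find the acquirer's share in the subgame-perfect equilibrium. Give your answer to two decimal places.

192.32

Round 5 (the acquirer proposes): rejection yields 0 for the target; the acquirer offers 0 and keeps 200.
Round 4 (the target proposes): the acquirer can get 200 next round, worth 0.98 × 200 = 196 now. The target offers 196 and keeps 200 − 196 = 4.
Round 3 (the acquirer proposes): the target can get 4 next round, worth 0.98 × 4 = 3.92 now, so the acquirer offers 3.92, keeping 196.08.
Round 2 (the target proposes): the acquirer can get 196.08 next round, worth 0.98 × 196.08 = 192.1584 now. The target offers 192.1584 and keeps 200 − 192.1584 = 7.8416.
Round 1 (the acquirer proposes): the target can get 7.8416 next round, worth 0.98 × 7.8416 = 7.684768 now. The acquirer offers 7.684768 and keeps 200 − 7.684768 = 192.315232.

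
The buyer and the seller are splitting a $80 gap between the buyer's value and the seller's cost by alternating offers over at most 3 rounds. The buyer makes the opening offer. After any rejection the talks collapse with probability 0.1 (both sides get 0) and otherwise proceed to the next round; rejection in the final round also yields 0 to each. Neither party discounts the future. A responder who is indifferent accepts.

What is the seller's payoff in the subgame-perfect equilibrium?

Round 3 (the buyer proposes): the seller will accept anything ≥ 0, so the buyer offers 0 and keeps 80.
Round 2 (the seller proposes): rejecting gives the buyer an expected 0.9 × 80 = 72, so the seller offers 72, keeping 8.
Round 1 (the buyer proposes): rejecting gives the seller an expected 0.9 × 8 = 7.2, so the buyer offers 7.2, keeping 72.8.

7.2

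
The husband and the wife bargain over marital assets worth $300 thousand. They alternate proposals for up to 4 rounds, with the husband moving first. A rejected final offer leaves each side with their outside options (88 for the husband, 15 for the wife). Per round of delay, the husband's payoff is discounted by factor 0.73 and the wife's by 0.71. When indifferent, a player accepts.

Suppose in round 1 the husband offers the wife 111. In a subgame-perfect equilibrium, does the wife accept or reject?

Reject

Round 4 (the wife proposes): the husband gets 88 if talks fail, so the wife offers 88 and keeps 212.
Round 3 (the husband proposes): the wife can get 212 next round, worth 0.71 × 212 = 150.52 now, so the husband offers 150.52, keeping 149.48.
Round 2 (the wife proposes): the husband can get 149.48 next round, worth 0.73 × 149.48 = 109.1204 now; the wife offers that and keeps 190.8796.
So by rejecting in round 1, the wife gets 190.8796 next round, worth 0.71 × 190.8796 = 135.524516 now.
Offer 111 < 135.524516, so the wife rejects.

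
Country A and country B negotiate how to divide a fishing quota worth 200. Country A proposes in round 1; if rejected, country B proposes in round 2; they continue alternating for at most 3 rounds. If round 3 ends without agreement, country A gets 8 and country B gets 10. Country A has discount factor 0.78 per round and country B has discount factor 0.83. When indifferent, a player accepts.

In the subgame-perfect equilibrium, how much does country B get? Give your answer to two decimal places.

Round 3 (country A proposes): country B gets 10 if talks fail, so country A offers 10 and keeps 190.
Round 2 (country B proposes): country A can get 190 next round, worth 0.78 × 190 = 148.2 now. Country B offers 148.2 and keeps 200 − 148.2 = 51.8.
Round 1 (country A proposes): country B can get 51.8 next round, worth 0.83 × 51.8 = 42.994 now, so country A offers 42.994, keeping 157.006.

42.99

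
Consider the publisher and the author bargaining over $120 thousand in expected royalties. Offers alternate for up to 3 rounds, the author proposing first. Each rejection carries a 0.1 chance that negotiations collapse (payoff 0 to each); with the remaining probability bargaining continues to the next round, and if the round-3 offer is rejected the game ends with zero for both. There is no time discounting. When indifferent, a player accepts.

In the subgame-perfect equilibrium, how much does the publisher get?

Round 3 (the author proposes): rejection yields 0 for the publisher; the author offers 0 and keeps 120.
Round 2 (the publisher proposes): rejecting gives the author an expected 0.9 × 120 = 108, so the publisher offers 108, keeping 12.
Round 1 (the author proposes): rejecting gives the publisher an expected 0.9 × 12 = 10.8, so the author offers 10.8, keeping 109.2.

10.8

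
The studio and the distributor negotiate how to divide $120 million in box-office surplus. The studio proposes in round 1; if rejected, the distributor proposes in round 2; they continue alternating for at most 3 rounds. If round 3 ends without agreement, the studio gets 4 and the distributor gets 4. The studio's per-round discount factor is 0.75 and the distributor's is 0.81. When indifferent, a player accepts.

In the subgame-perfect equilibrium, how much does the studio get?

93.27

Round 3 (the studio proposes): the distributor gets 4 if talks fail, so the studio offers 4 and keeps 116.
Round 2 (the distributor proposes): the studio can get 116 next round, worth 0.75 × 116 = 87 now; the distributor offers that and keeps 33.
Round 1 (the studio proposes): the distributor can get 33 next round, worth 0.81 × 33 = 26.73 now. The studio offers 26.73 and keeps 120 − 26.73 = 93.27.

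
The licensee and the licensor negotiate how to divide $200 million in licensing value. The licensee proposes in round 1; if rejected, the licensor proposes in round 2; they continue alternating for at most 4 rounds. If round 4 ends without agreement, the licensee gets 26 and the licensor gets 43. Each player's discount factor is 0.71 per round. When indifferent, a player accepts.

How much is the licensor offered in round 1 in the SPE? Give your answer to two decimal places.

103.46

Round 4 (the licensor proposes): the licensee gets 26 if talks fail, so the licensor offers 26 and keeps 174.
Round 3 (the licensee proposes): the licensor can get 174 next round, worth 0.71 × 174 = 123.54 now; the licensee offers that and keeps 76.46.
Round 2 (the licensor proposes): the licensee can get 76.46 next round, worth 0.71 × 76.46 = 54.2866 now; the licensor offers that and keeps 145.7134.
Round 1 (the licensee proposes): the licensor can get 145.7134 next round, worth 0.71 × 145.7134 = 103.456514 now. The licensee offers 103.456514 and keeps 200 − 103.456514 = 96.543486.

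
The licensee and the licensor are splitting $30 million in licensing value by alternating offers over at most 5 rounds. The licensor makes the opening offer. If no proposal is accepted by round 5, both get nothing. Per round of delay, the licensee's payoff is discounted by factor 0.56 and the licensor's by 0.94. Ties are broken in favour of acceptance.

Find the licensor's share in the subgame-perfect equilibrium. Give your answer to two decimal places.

Round 5 (the licensor proposes): rejection yields 0 for the licensee; the licensor offers 0 and keeps 30.
Round 4 (the licensee proposes): the licensor can get 30 next round, worth 0.94 × 30 = 28.2 now. The licensee offers 28.2 and keeps 30 − 28.2 = 1.8.
Round 3 (the licensor proposes): the licensee can get 1.8 next round, worth 0.56 × 1.8 = 1.008 now, so the licensor offers 1.008, keeping 28.992.
Round 2 (the licensee proposes): the licensor can get 28.992 next round, worth 0.94 × 28.992 = 27.25248 now; the licensee offers that and keeps 2.74752.
Round 1 (the licensor proposes): the licensee can get 2.74752 next round, worth 0.56 × 2.74752 = 1.5386112 now, so the licensor offers 1.5386112, keeping 28.4613888.

28.46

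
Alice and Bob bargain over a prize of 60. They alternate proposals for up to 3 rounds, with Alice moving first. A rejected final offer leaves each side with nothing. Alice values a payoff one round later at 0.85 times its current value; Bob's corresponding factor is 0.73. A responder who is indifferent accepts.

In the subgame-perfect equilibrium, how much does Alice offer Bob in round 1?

Round 3 (Alice proposes): Bob will accept anything ≥ 0, so Alice offers 0 and keeps 60.
Round 2 (Bob proposes): Alice can get 60 next round, worth 0.85 × 60 = 51 now. Bob offers 51 and keeps 60 − 51 = 9.
Round 1 (Alice proposes): Bob can get 9 next round, worth 0.73 × 9 = 6.57 now, so Alice offers 6.57, keeping 53.43.

6.57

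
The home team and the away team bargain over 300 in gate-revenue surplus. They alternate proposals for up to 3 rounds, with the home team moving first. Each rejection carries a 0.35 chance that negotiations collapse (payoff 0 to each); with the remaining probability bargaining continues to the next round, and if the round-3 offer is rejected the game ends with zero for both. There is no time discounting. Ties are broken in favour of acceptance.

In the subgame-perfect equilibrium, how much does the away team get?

68.25

By backward induction:
Round 3 (the home team proposes): the away team will accept anything ≥ 0, so the home team offers 0 and keeps 300.
Round 2 (the away team proposes): rejecting gives the home team an expected 0.65 × 300 = 195. The away team offers 195 and keeps 300 − 195 = 105.
Round 1 (the home team proposes): rejecting gives the away team an expected 0.65 × 105 = 68.25. The home team offers 68.25 and keeps 300 − 68.25 = 231.75.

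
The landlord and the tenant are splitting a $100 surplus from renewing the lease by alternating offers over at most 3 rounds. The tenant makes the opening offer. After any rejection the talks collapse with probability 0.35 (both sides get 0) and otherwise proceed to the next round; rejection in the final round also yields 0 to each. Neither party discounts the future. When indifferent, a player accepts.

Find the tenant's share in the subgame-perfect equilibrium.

77.25

By backward induction:
Round 3 (the tenant proposes): rejection yields 0 for the landlord; the tenant offers 0 and keeps 100.
Round 2 (the landlord proposes): rejecting gives the tenant an expected 0.65 × 100 = 65. The landlord offers 65 and keeps 100 − 65 = 35.
Round 1 (the tenant proposes): rejecting gives the landlord an expected 0.65 × 35 = 22.75, so the tenant offers 22.75, keeping 77.25.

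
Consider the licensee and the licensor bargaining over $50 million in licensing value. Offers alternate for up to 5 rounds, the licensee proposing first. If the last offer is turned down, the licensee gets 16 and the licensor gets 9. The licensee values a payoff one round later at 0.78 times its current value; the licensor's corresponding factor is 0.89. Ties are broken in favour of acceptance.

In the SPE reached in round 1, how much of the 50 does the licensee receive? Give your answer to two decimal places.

29.08

Round 5 (the licensee proposes): the licensor gets 9 if talks fail, so the licensee offers 9 and keeps 41.
Round 4 (the licensor proposes): the licensee can get 41 next round, worth 0.78 × 41 = 31.98 now; the licensor offers that and keeps 18.02.
Round 3 (the licensee proposes): the licensor can get 18.02 next round, worth 0.89 × 18.02 = 16.0378 now. The licensee offers 16.0378 and keeps 50 − 16.0378 = 33.9622.
Round 2 (the licensor proposes): the licensee can get 33.9622 next round, worth 0.78 × 33.9622 = 26.490516 now; the licensor offers that and keeps 23.509484.
Round 1 (the licensee proposes): the licensor can get 23.509484 next round, worth 0.89 × 23.509484 = 20.92344076 now. The licensee offers 20.92344076 and keeps 50 − 20.92344076 = 29.07655924.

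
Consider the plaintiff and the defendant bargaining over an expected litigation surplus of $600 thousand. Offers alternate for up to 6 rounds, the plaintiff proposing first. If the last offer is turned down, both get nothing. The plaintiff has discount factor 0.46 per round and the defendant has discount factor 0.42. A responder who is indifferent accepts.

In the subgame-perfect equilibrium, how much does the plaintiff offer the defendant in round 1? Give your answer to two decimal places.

Round 6 (the defendant proposes): the plaintiff will accept anything ≥ 0, so the defendant offers 0 and keeps 600.
Round 5 (the plaintiff proposes): the defendant can get 600 next round, worth 0.42 × 600 = 252 now. The plaintiff offers 252 and keeps 600 − 252 = 348.
Round 4 (the defendant proposes): the plaintiff can get 348 next round, worth 0.46 × 348 = 160.08 now. The defendant offers 160.08 and keeps 600 − 160.08 = 439.92.
Round 3 (the plaintiff proposes): the defendant can get 439.92 next round, worth 0.42 × 439.92 = 184.7664 now; the plaintiff offers that and keeps 415.2336.
Round 2 (the defendant proposes): the plaintiff can get 415.2336 next round, worth 0.46 × 415.2336 = 191.007456 now, so the defendant offers 191.007456, keeping 408.992544.
Round 1 (the plaintiff proposes): the defendant can get 408.992544 next round, worth 0.42 × 408.992544 = 171.77686848 now. The plaintiff offers 171.77686848 and keeps 600 − 171.77686848 = 428.22313152.

171.78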